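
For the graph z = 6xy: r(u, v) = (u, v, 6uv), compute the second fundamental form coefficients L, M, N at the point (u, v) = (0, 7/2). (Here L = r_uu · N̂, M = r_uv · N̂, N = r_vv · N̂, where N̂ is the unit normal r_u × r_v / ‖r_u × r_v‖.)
L = 0;  M = 3*sqrt(442)/221;  N = 0

Compute the unit normal N̂(u, v) = (-6*v/sqrt(36*u^2 + 36*v^2 + 1), -6*u/sqrt(36*u^2 + 36*v^2 + 1), 1/sqrt(36*u^2 + 36*v^2 + 1)), and the second partials r_uu, r_uv, r_vv. Take dot products:
  L(u, v) = r_uu · N̂ = 0,
  M(u, v) = r_uv · N̂ = 6/sqrt(36*u^2 + 36*v^2 + 1),
  N(u, v) = r_vv · N̂ = 0.
Evaluating at (u, v) = (0, 7/2):
  L = 0, M = 3*sqrt(442)/221, N = 0.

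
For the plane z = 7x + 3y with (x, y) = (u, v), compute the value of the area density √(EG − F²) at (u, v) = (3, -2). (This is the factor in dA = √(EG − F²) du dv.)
√(EG − F²)|_{(3, -2)} = sqrt(59)

E = 50, F = 21, G = 10, so EG − F² = 59. Taking the positive square root: √(EG − F²) = sqrt(59). At (u, v) = (3, -2): sqrt(59).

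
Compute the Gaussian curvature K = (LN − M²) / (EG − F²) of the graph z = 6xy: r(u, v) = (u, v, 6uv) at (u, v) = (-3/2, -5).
K = -9/241081

Coefficients of the first fundamental form: E = 36*v^2 + 1, F = 36*u*v, G = 36*u^2 + 1.
Coefficients of the second fundamental form: L = 0, M = 6/sqrt(36*u^2 + 36*v^2 + 1), N = 0.
Assemble K = (LN − M²)/(EG − F²) = -36/(1296*u^4 + 2592*u^2*v^2 + 72*u^2 + 1296*v^4 + 72*v^2 + 1). At (u, v) = (-3/2, -5): K = -9/241081.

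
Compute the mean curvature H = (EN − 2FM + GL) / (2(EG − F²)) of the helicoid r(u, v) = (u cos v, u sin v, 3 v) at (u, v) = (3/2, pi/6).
H = 0

With E = 1, F = 0, G = u^2 + 9, L = 0, M = -3/sqrt(u^2 + 9), N = 0, assemble
  H = (EN − 2FM + GL) / (2(EG − F²)) = 0.
At (u, v) = (3/2, pi/6): H = 0.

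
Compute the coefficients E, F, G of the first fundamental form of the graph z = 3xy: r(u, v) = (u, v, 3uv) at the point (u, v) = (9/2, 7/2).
E = 445/4;  F = 567/4;  G = 733/4

Partials: r_u = (1, 0, 3*v), r_v = (0, 1, 3*u). As functions of (u, v):
  E = r_u · r_u = 9*v^2 + 1,
  F = r_u · r_v = 9*u*v,
  G = r_v · r_v = 9*u^2 + 1.
Evaluating at (u, v) = (9/2, 7/2): E = 445/4, F = 567/4, G = 733/4.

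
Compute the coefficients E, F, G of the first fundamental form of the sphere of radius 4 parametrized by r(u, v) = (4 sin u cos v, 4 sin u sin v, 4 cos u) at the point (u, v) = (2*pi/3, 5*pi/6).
E = 16;  F = 0;  G = 12

Partials: r_u = (4*cos(u)*cos(v), 4*sin(v)*cos(u), -4*sin(u)), r_v = (-4*sin(u)*sin(v), 4*sin(u)*cos(v), 0). As functions of (u, v):
  E = r_u · r_u = 16,
  F = r_u · r_v = 0,
  G = r_v · r_v = 16*sin(u)^2.
Evaluating at (u, v) = (2*pi/3, 5*pi/6): E = 16, F = 0, G = 12.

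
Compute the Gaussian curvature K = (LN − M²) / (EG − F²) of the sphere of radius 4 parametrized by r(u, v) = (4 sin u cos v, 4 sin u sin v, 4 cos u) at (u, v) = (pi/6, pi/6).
K = 1/16

Coefficients of the first fundamental form: E = 16, F = 0, G = 16*sin(u)^2.
Coefficients of the second fundamental form: L = -4*sin(u)/Abs(sin(u)), M = 0, N = -4*sin(u)^3/Abs(sin(u)).
Assemble K = (LN − M²)/(EG − F²) = 1/16. At (u, v) = (pi/6, pi/6): K = 1/16.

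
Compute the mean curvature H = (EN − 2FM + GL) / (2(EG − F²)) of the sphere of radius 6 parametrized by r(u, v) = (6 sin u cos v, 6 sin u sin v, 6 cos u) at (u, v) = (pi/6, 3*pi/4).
H = -1/6

With E = 36, F = 0, G = 36*sin(u)^2, L = -6*sin(u)/Abs(sin(u)), M = 0, N = -6*sin(u)^3/Abs(sin(u)), assemble
  H = (EN − 2FM + GL) / (2(EG − F²)) = -sin(u)/(6*Abs(sin(u))).
At (u, v) = (pi/6, 3*pi/4): H = -1/6.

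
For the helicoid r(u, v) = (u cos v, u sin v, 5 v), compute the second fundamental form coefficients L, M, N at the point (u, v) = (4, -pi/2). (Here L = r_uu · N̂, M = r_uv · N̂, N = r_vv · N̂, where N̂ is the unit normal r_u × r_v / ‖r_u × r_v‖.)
L = 0;  M = -5*sqrt(41)/41;  N = 0

Compute the unit normal N̂(u, v) = (5*sin(v)/sqrt(u^2 + 25), -5*cos(v)/sqrt(u^2 + 25), u/sqrt(u^2 + 25)), and the second partials r_uu, r_uv, r_vv. Take dot products:
  L(u, v) = r_uu · N̂ = 0,
  M(u, v) = r_uv · N̂ = -5/sqrt(u^2 + 25),
  N(u, v) = r_vv · N̂ = 0.
Evaluating at (u, v) = (4, -pi/2):
  L = 0, M = -5*sqrt(41)/41, N = 0.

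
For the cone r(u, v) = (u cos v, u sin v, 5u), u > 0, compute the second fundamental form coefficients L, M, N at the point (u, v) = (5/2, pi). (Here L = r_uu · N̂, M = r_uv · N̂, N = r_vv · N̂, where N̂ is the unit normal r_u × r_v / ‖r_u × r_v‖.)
L = 0;  M = 0;  N = 25*sqrt(26)/52

Compute the unit normal N̂(u, v) = (-5*sqrt(26)*u*cos(v)/(26*Abs(u)), -5*sqrt(26)*u*sin(v)/(26*Abs(u)), sqrt(26)*u/(26*Abs(u))), and the second partials r_uu, r_uv, r_vv. Take dot products:
  L(u, v) = r_uu · N̂ = 0,
  M(u, v) = r_uv · N̂ = 0,
  N(u, v) = r_vv · N̂ = 5*sqrt(26)*u^2/(26*Abs(u)).
Evaluating at (u, v) = (5/2, pi):
  L = 0, M = 0, N = 25*sqrt(26)/52.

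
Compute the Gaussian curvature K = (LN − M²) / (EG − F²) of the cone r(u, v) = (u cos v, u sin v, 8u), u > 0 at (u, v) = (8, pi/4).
K = 0

Coefficients of the first fundamental form: E = 65, F = 0, G = u^2.
Coefficients of the second fundamental form: L = 0, M = 0, N = 8*sqrt(65)*u^2/(65*Abs(u)).
Assemble K = (LN − M²)/(EG − F²) = 0. At (u, v) = (8, pi/4): K = 0.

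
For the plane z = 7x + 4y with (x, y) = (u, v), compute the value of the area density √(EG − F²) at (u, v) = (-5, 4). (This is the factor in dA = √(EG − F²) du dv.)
√(EG − F²)|_{(-5, 4)} = sqrt(66)

E = 50, F = 28, G = 17, so EG − F² = 66. Taking the positive square root: √(EG − F²) = sqrt(66). At (u, v) = (-5, 4): sqrt(66).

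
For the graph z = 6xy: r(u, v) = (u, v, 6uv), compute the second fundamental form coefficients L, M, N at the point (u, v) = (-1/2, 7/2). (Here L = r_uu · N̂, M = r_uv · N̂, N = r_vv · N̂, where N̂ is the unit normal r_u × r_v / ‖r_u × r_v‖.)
L = 0;  M = 6*sqrt(451)/451;  N = 0

Compute the unit normal N̂(u, v) = (-6*v/sqrt(36*u^2 + 36*v^2 + 1), -6*u/sqrt(36*u^2 + 36*v^2 + 1), 1/sqrt(36*u^2 + 36*v^2 + 1)), and the second partials r_uu, r_uv, r_vv. Take dot products:
  L(u, v) = r_uu · N̂ = 0,
  M(u, v) = r_uv · N̂ = 6/sqrt(36*u^2 + 36*v^2 + 1),
  N(u, v) = r_vv · N̂ = 0.
Evaluating at (u, v) = (-1/2, 7/2):
  L = 0, M = 6*sqrt(451)/451, N = 0.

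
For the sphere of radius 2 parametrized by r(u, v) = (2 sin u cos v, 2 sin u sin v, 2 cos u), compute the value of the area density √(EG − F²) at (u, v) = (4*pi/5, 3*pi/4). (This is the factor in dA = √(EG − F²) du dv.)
√(EG − F²)|_{(4*pi/5, 3*pi/4)} = sqrt(10 - 2*sqrt(5))

E = 4, F = 0, G = 4*sin(u)^2, so EG − F² = 16*sin(u)^2. Taking the positive square root: √(EG − F²) = 4*Abs(sin(u)). At (u, v) = (4*pi/5, 3*pi/4): sqrt(10 - 2*sqrt(5)).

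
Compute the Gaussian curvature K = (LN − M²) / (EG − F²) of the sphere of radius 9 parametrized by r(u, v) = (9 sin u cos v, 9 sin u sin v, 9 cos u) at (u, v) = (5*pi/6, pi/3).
K = 1/81

Coefficients of the first fundamental form: E = 81, F = 0, G = 81*sin(u)^2.
Coefficients of the second fundamental form: L = -9*sin(u)/Abs(sin(u)), M = 0, N = -9*sin(u)^3/Abs(sin(u)).
Assemble K = (LN − M²)/(EG − F²) = 1/81. At (u, v) = (5*pi/6, pi/3): K = 1/81.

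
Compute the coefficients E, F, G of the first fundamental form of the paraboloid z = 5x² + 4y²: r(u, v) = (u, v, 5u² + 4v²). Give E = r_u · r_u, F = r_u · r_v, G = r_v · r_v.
E = 100*u^2 + 1;  F = 80*u*v;  G = 64*v^2 + 1

Compute partials: r_u = (1, 0, 10*u), r_v = (0, 1, 8*v). Then
  E = r_u · r_u = 100*u^2 + 1,
  F = r_u · r_v = 80*u*v,
  G = r_v · r_v = 64*v^2 + 1.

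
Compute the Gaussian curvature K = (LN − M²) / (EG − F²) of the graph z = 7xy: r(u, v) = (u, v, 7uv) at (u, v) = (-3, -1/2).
K = -784/3301489

Coefficients of the first fundamental form: E = 49*v^2 + 1, F = 49*u*v, G = 49*u^2 + 1.
Coefficients of the second fundamental form: L = 0, M = 7/sqrt(49*u^2 + 49*v^2 + 1), N = 0.
Assemble K = (LN − M²)/(EG − F²) = -49/(2401*u^4 + 4802*u^2*v^2 + 98*u^2 + 2401*v^4 + 98*v^2 + 1). At (u, v) = (-3, -1/2): K = -784/3301489.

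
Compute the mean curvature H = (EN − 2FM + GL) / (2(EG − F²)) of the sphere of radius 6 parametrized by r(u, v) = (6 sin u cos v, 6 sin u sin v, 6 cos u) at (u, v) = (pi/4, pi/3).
H = -1/6

With E = 36, F = 0, G = 36*sin(u)^2, L = -6*sin(u)/Abs(sin(u)), M = 0, N = -6*sin(u)^3/Abs(sin(u)), assemble
  H = (EN − 2FM + GL) / (2(EG − F²)) = -sin(u)/(6*Abs(sin(u))).
At (u, v) = (pi/4, pi/3): H = -1/6.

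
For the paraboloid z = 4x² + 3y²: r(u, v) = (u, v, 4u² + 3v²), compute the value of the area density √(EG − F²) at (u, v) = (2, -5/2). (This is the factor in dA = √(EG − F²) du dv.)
√(EG − F²)|_{(2, -5/2)} = sqrt(482)

E = 64*u^2 + 1, F = 48*u*v, G = 36*v^2 + 1, so EG − F² = 64*u^2 + 36*v^2 + 1. Taking the positive square root: √(EG − F²) = sqrt(64*u^2 + 36*v^2 + 1). At (u, v) = (2, -5/2): sqrt(482).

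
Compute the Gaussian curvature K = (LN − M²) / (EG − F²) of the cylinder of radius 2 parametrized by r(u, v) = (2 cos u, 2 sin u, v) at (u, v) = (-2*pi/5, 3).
K = 0

Coefficients of the first fundamental form: E = 4, F = 0, G = 1.
Coefficients of the second fundamental form: L = -2, M = 0, N = 0.
Assemble K = (LN − M²)/(EG − F²) = 0. At (u, v) = (-2*pi/5, 3): K = 0.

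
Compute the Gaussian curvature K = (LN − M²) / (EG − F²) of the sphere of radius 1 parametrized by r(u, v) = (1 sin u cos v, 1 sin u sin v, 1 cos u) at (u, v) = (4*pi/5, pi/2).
K = 1

Coefficients of the first fundamental form: E = 1, F = 0, G = sin(u)^2.
Coefficients of the second fundamental form: L = -sin(u)/Abs(sin(u)), M = 0, N = -sin(u)^3/Abs(sin(u)).
Assemble K = (LN − M²)/(EG − F²) = 1. At (u, v) = (4*pi/5, pi/2): K = 1.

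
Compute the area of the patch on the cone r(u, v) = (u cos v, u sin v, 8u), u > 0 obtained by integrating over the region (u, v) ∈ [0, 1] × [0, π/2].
Area = sqrt(65)*pi/4

Area = ∫∫ √(EG − F²) du dv with √(EG − F²) = sqrt(65)*Abs(u). Integrating over [0, 1] × [0, π/2] gives sqrt(65)*pi/4.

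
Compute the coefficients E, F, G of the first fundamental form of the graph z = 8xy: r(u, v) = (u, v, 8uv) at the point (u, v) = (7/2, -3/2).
E = 145;  F = -336;  G = 785

Partials: r_u = (1, 0, 8*v), r_v = (0, 1, 8*u). As functions of (u, v):
  E = r_u · r_u = 64*v^2 + 1,
  F = r_u · r_v = 64*u*v,
  G = r_v · r_v = 64*u^2 + 1.
Evaluating at (u, v) = (7/2, -3/2): E = 145, F = -336, G = 785.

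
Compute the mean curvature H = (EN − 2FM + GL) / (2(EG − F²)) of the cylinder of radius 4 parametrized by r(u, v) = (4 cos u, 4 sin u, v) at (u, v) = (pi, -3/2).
H = -1/8

With E = 16, F = 0, G = 1, L = -4, M = 0, N = 0, assemble
  H = (EN − 2FM + GL) / (2(EG − F²)) = -1/8.
At (u, v) = (pi, -3/2): H = -1/8.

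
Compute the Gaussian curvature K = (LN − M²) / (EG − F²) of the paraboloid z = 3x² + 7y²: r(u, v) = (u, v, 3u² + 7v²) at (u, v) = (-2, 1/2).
K = 21/9409

Coefficients of the first fundamental form: E = 36*u^2 + 1, F = 84*u*v, G = 196*v^2 + 1.
Coefficients of the second fundamental form: L = 6/sqrt(36*u^2 + 196*v^2 + 1), M = 0, N = 14/sqrt(36*u^2 + 196*v^2 + 1).
Assemble K = (LN − M²)/(EG − F²) = 84/(1296*u^4 + 14112*u^2*v^2 + 72*u^2 + 38416*v^4 + 392*v^2 + 1). At (u, v) = (-2, 1/2): K = 21/9409.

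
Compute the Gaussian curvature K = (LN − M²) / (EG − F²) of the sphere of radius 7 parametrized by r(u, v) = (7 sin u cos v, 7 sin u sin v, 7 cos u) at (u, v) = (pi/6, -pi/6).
K = 1/49

Coefficients of the first fundamental form: E = 49, F = 0, G = 49*sin(u)^2.
Coefficients of the second fundamental form: L = -7*sin(u)/Abs(sin(u)), M = 0, N = -7*sin(u)^3/Abs(sin(u)).
Assemble K = (LN − M²)/(EG − F²) = 1/49. At (u, v) = (pi/6, -pi/6): K = 1/49.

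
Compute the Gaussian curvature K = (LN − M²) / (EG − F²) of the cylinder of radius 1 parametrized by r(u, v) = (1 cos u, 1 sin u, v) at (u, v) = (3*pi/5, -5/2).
K = 0

Coefficients of the first fundamental form: E = 1, F = 0, G = 1.
Coefficients of the second fundamental form: L = -1, M = 0, N = 0.
Assemble K = (LN − M²)/(EG − F²) = 0. At (u, v) = (3*pi/5, -5/2): K = 0.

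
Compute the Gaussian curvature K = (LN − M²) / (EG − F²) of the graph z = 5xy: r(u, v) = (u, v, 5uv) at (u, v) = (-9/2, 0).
K = -400/4116841

Coefficients of the first fundamental form: E = 25*v^2 + 1, F = 25*u*v, G = 25*u^2 + 1.
Coefficients of the second fundamental form: L = 0, M = 5/sqrt(25*u^2 + 25*v^2 + 1), N = 0.
Assemble K = (LN − M²)/(EG − F²) = -25/(625*u^4 + 1250*u^2*v^2 + 50*u^2 + 625*v^4 + 50*v^2 + 1). At (u, v) = (-9/2, 0): K = -400/4116841.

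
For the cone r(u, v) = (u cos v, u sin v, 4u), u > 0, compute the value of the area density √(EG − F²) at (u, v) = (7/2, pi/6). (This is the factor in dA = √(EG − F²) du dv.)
√(EG − F²)|_{(7/2, pi/6)} = 7*sqrt(17)/2

E = 17, F = 0, G = u^2, so EG − F² = 17*u^2. Taking the positive square root: √(EG − F²) = sqrt(17)*Abs(u). At (u, v) = (7/2, pi/6): 7*sqrt(17)/2.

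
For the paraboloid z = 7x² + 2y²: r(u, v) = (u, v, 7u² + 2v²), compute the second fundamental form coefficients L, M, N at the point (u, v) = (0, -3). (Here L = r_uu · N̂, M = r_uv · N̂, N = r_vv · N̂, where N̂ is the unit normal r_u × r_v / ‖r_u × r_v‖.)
L = 14*sqrt(145)/145;  M = 0;  N = 4*sqrt(145)/145

Compute the unit normal N̂(u, v) = (-14*u/sqrt(196*u^2 + 16*v^2 + 1), -4*v/sqrt(196*u^2 + 16*v^2 + 1), 1/sqrt(196*u^2 + 16*v^2 + 1)), and the second partials r_uu, r_uv, r_vv. Take dot products:
  L(u, v) = r_uu · N̂ = 14/sqrt(196*u^2 + 16*v^2 + 1),
  M(u, v) = r_uv · N̂ = 0,
  N(u, v) = r_vv · N̂ = 4/sqrt(196*u^2 + 16*v^2 + 1).
Evaluating at (u, v) = (0, -3):
  L = 14*sqrt(145)/145, M = 0, N = 4*sqrt(145)/145.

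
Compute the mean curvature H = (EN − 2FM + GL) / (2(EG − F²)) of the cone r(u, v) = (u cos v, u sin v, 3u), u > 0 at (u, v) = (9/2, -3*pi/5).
H = sqrt(10)/30

With E = 10, F = 0, G = u^2, L = 0, M = 0, N = 3*sqrt(10)*u^2/(10*Abs(u)), assemble
  H = (EN − 2FM + GL) / (2(EG − F²)) = 3*sqrt(10)/(20*Abs(u)).
At (u, v) = (9/2, -3*pi/5): H = sqrt(10)/30.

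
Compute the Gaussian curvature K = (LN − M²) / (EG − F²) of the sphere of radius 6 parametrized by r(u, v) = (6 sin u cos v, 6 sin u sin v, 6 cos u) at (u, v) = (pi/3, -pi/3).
K = 1/36

Coefficients of the first fundamental form: E = 36, F = 0, G = 36*sin(u)^2.
Coefficients of the second fundamental form: L = -6*sin(u)/Abs(sin(u)), M = 0, N = -6*sin(u)^3/Abs(sin(u)).
Assemble K = (LN − M²)/(EG − F²) = 1/36. At (u, v) = (pi/3, -pi/3): K = 1/36.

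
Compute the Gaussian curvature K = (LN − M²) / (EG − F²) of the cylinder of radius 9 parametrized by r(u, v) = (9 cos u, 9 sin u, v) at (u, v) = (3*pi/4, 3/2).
K = 0

Coefficients of the first fundamental form: E = 81, F = 0, G = 1.
Coefficients of the second fundamental form: L = -9, M = 0, N = 0.
Assemble K = (LN − M²)/(EG − F²) = 0. At (u, v) = (3*pi/4, 3/2): K = 0.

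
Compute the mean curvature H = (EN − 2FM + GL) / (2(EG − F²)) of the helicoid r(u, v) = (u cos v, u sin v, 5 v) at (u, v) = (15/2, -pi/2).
H = 0

With E = 1, F = 0, G = u^2 + 25, L = 0, M = -5/sqrt(u^2 + 25), N = 0, assemble
  H = (EN − 2FM + GL) / (2(EG − F²)) = 0.
At (u, v) = (15/2, -pi/2): H = 0.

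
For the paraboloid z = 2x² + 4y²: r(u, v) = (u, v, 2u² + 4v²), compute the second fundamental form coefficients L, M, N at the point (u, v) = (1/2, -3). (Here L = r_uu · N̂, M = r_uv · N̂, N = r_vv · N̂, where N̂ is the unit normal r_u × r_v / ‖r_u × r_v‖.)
L = 4*sqrt(581)/581;  M = 0;  N = 8*sqrt(581)/581

Compute the unit normal N̂(u, v) = (-4*u/sqrt(16*u^2 + 64*v^2 + 1), -8*v/sqrt(16*u^2 + 64*v^2 + 1), 1/sqrt(16*u^2 + 64*v^2 + 1)), and the second partials r_uu, r_uv, r_vv. Take dot products:
  L(u, v) = r_uu · N̂ = 4/sqrt(16*u^2 + 64*v^2 + 1),
  M(u, v) = r_uv · N̂ = 0,
  N(u, v) = r_vv · N̂ = 8/sqrt(16*u^2 + 64*v^2 + 1).
Evaluating at (u, v) = (1/2, -3):
  L = 4*sqrt(581)/581, M = 0, N = 8*sqrt(581)/581.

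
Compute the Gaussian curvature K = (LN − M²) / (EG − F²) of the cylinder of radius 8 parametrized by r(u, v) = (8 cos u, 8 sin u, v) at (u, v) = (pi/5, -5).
K = 0

Coefficients of the first fundamental form: E = 64, F = 0, G = 1.
Coefficients of the second fundamental form: L = -8, M = 0, N = 0.
Assemble K = (LN − M²)/(EG − F²) = 0. At (u, v) = (pi/5, -5): K = 0.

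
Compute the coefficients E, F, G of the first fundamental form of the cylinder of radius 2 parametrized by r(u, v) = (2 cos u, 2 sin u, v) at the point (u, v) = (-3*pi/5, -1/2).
E = 4;  F = 0;  G = 1

Partials: r_u = (-2*sin(u), 2*cos(u), 0), r_v = (0, 0, 1). As functions of (u, v):
  E = r_u · r_u = 4,
  F = r_u · r_v = 0,
  G = r_v · r_v = 1.
Evaluating at (u, v) = (-3*pi/5, -1/2): E = 4, F = 0, G = 1.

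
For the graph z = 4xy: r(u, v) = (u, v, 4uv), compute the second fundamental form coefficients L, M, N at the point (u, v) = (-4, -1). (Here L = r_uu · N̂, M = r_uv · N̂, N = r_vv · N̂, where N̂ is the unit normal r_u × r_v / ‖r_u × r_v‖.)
L = 0;  M = 4*sqrt(273)/273;  N = 0

Compute the unit normal N̂(u, v) = (-4*v/sqrt(16*u^2 + 16*v^2 + 1), -4*u/sqrt(16*u^2 + 16*v^2 + 1), 1/sqrt(16*u^2 + 16*v^2 + 1)), and the second partials r_uu, r_uv, r_vv. Take dot products:
  L(u, v) = r_uu · N̂ = 0,
  M(u, v) = r_uv · N̂ = 4/sqrt(16*u^2 + 16*v^2 + 1),
  N(u, v) = r_vv · N̂ = 0.
Evaluating at (u, v) = (-4, -1):
  L = 0, M = 4*sqrt(273)/273, N = 0.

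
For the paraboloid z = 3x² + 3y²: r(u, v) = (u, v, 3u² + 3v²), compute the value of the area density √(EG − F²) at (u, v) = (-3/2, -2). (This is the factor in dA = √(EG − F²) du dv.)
√(EG − F²)|_{(-3/2, -2)} = sqrt(226)

E = 36*u^2 + 1, F = 36*u*v, G = 36*v^2 + 1, so EG − F² = 36*u^2 + 36*v^2 + 1. Taking the positive square root: √(EG − F²) = sqrt(36*u^2 + 36*v^2 + 1). At (u, v) = (-3/2, -2): sqrt(226).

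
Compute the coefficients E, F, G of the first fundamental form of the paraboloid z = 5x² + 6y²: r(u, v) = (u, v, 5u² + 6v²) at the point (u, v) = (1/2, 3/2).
E = 26;  F = 90;  G = 325

Partials: r_u = (1, 0, 10*u), r_v = (0, 1, 12*v). As functions of (u, v):
  E = r_u · r_u = 100*u^2 + 1,
  F = r_u · r_v = 120*u*v,
  G = r_v · r_v = 144*v^2 + 1.
Evaluating at (u, v) = (1/2, 3/2): E = 26, F = 90, G = 325.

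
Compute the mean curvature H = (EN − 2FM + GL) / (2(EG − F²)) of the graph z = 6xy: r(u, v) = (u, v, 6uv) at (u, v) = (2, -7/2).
H = 378*sqrt(586)/85849

With E = 36*v^2 + 1, F = 36*u*v, G = 36*u^2 + 1, L = 0, M = 6/sqrt(36*u^2 + 36*v^2 + 1), N = 0, assemble
  H = (EN − 2FM + GL) / (2(EG − F²)) = -216*u*v/(36*u^2 + 36*v^2 + 1)^(3/2).
At (u, v) = (2, -7/2): H = 378*sqrt(586)/85849.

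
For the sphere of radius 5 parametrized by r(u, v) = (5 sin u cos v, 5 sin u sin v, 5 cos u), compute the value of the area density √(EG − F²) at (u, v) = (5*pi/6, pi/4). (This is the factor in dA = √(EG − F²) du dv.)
√(EG − F²)|_{(5*pi/6, pi/4)} = 25/2

E = 25, F = 0, G = 25*sin(u)^2, so EG − F² = 625*sin(u)^2. Taking the positive square root: √(EG − F²) = 25*Abs(sin(u)). At (u, v) = (5*pi/6, pi/4): 25/2.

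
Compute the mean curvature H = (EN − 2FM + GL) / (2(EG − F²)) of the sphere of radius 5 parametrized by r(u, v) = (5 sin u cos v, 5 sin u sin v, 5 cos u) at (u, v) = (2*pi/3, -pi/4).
H = -1/5

With E = 25, F = 0, G = 25*sin(u)^2, L = -5*sin(u)/Abs(sin(u)), M = 0, N = -5*sin(u)^3/Abs(sin(u)), assemble
  H = (EN − 2FM + GL) / (2(EG − F²)) = -sin(u)/(5*Abs(sin(u))).
At (u, v) = (2*pi/3, -pi/4): H = -1/5.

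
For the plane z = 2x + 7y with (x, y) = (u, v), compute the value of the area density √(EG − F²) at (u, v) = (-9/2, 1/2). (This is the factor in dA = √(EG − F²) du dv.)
√(EG − F²)|_{(-9/2, 1/2)} = 3*sqrt(6)

E = 5, F = 14, G = 50, so EG − F² = 54. Taking the positive square root: √(EG − F²) = 3*sqrt(6). At (u, v) = (-9/2, 1/2): 3*sqrt(6).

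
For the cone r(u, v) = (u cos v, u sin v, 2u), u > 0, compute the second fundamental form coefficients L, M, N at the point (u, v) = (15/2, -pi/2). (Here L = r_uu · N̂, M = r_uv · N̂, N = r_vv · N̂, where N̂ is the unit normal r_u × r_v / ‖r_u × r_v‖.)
L = 0;  M = 0;  N = 3*sqrt(5)

Compute the unit normal N̂(u, v) = (-2*sqrt(5)*u*cos(v)/(5*Abs(u)), -2*sqrt(5)*u*sin(v)/(5*Abs(u)), sqrt(5)*u/(5*Abs(u))), and the second partials r_uu, r_uv, r_vv. Take dot products:
  L(u, v) = r_uu · N̂ = 0,
  M(u, v) = r_uv · N̂ = 0,
  N(u, v) = r_vv · N̂ = 2*sqrt(5)*u^2/(5*Abs(u)).
Evaluating at (u, v) = (15/2, -pi/2):
  L = 0, M = 0, N = 3*sqrt(5).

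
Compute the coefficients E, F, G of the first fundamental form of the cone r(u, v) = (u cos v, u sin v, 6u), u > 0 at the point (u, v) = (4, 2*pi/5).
E = 37;  F = 0;  G = 16

Partials: r_u = (cos(v), sin(v), 6), r_v = (-u*sin(v), u*cos(v), 0). As functions of (u, v):
  E = r_u · r_u = 37,
  F = r_u · r_v = 0,
  G = r_v · r_v = u^2.
Evaluating at (u, v) = (4, 2*pi/5): E = 37, F = 0, G = 16.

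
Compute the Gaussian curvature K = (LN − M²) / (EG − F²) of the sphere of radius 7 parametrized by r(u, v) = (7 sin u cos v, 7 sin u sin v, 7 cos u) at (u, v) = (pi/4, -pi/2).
K = 1/49

Coefficients of the first fundamental form: E = 49, F = 0, G = 49*sin(u)^2.
Coefficients of the second fundamental form: L = -7*sin(u)/Abs(sin(u)), M = 0, N = -7*sin(u)^3/Abs(sin(u)).
Assemble K = (LN − M²)/(EG − F²) = 1/49. At (u, v) = (pi/4, -pi/2): K = 1/49.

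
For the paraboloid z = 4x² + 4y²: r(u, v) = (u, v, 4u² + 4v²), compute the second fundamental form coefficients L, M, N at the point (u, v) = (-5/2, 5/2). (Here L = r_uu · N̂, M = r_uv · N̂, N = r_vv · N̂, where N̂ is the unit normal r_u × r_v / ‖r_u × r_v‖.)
L = 8*sqrt(89)/267;  M = 0;  N = 8*sqrt(89)/267

Compute the unit normal N̂(u, v) = (-8*u/sqrt(64*u^2 + 64*v^2 + 1), -8*v/sqrt(64*u^2 + 64*v^2 + 1), 1/sqrt(64*u^2 + 64*v^2 + 1)), and the second partials r_uu, r_uv, r_vv. Take dot products:
  L(u, v) = r_uu · N̂ = 8/sqrt(64*u^2 + 64*v^2 + 1),
  M(u, v) = r_uv · N̂ = 0,
  N(u, v) = r_vv · N̂ = 8/sqrt(64*u^2 + 64*v^2 + 1).
Evaluating at (u, v) = (-5/2, 5/2):
  L = 8*sqrt(89)/267, M = 0, N = 8*sqrt(89)/267.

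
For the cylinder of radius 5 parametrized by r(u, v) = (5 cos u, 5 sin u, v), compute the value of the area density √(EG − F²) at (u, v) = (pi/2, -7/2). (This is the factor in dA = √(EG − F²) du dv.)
√(EG − F²)|_{(pi/2, -7/2)} = 5

E = 25, F = 0, G = 1, so EG − F² = 25. Taking the positive square root: √(EG − F²) = 5. At (u, v) = (pi/2, -7/2): 5.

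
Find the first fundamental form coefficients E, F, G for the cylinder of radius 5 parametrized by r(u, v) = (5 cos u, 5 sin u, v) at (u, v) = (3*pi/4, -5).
E = 25;  F = 0;  G = 1

Partials: r_u = (-5*sin(u), 5*cos(u), 0), r_v = (0, 0, 1). As functions of (u, v):
  E = r_u · r_u = 25,
  F = r_u · r_v = 0,
  G = r_v · r_v = 1.
Evaluating at (u, v) = (3*pi/4, -5): E = 25, F = 0, G = 1.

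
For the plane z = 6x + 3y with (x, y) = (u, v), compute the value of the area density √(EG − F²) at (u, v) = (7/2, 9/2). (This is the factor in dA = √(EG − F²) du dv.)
√(EG − F²)|_{(7/2, 9/2)} = sqrt(46)

E = 37, F = 18, G = 10, so EG − F² = 46. Taking the positive square root: √(EG − F²) = sqrt(46). At (u, v) = (7/2, 9/2): sqrt(46).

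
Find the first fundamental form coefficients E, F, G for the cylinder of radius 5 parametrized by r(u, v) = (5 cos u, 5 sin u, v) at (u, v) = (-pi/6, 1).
E = 25;  F = 0;  G = 1

Partials: r_u = (-5*sin(u), 5*cos(u), 0), r_v = (0, 0, 1). As functions of (u, v):
  E = r_u · r_u = 25,
  F = r_u · r_v = 0,
  G = r_v · r_v = 1.
Evaluating at (u, v) = (-pi/6, 1): E = 25, F = 0, G = 1.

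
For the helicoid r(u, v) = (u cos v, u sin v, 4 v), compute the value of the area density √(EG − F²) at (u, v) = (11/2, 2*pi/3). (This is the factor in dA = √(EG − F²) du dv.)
√(EG − F²)|_{(11/2, 2*pi/3)} = sqrt(185)/2

E = 1, F = 0, G = u^2 + 16, so EG − F² = u^2 + 16. Taking the positive square root: √(EG − F²) = sqrt(u^2 + 16). At (u, v) = (11/2, 2*pi/3): sqrt(185)/2.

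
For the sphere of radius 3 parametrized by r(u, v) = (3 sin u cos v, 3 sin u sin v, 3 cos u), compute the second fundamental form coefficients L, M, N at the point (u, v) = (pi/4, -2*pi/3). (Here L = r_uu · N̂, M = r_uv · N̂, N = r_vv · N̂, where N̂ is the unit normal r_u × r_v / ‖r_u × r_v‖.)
L = -3;  M = 0;  N = -3/2

Compute the unit normal N̂(u, v) = (sin(u)^2*cos(v)/Abs(sin(u)), sin(u)^2*sin(v)/Abs(sin(u)), sin(2*u)/(2*Abs(sin(u)))), and the second partials r_uu, r_uv, r_vv. Take dot products:
  L(u, v) = r_uu · N̂ = -3*sin(u)/Abs(sin(u)),
  M(u, v) = r_uv · N̂ = 0,
  N(u, v) = r_vv · N̂ = -3*sin(u)^3/Abs(sin(u)).
Evaluating at (u, v) = (pi/4, -2*pi/3):
  L = -3, M = 0, N = -3/2.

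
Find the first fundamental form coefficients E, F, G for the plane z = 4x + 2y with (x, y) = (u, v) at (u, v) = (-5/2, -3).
E = 17;  F = 8;  G = 5

Partials: r_u = (1, 0, 4), r_v = (0, 1, 2). As functions of (u, v):
  E = r_u · r_u = 17,
  F = r_u · r_v = 8,
  G = r_v · r_v = 5.
Evaluating at (u, v) = (-5/2, -3): E = 17, F = 8, G = 5.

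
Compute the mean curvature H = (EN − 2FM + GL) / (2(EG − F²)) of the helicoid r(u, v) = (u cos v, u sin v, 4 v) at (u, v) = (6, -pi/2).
H = 0

With E = 1, F = 0, G = u^2 + 16, L = 0, M = -4/sqrt(u^2 + 16), N = 0, assemble
  H = (EN − 2FM + GL) / (2(EG − F²)) = 0.
At (u, v) = (6, -pi/2): H = 0.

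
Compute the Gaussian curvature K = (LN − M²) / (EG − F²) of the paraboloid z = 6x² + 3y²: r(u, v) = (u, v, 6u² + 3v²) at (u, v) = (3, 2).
K = 72/2076481

Coefficients of the first fundamental form: E = 144*u^2 + 1, F = 72*u*v, G = 36*v^2 + 1.
Coefficients of the second fundamental form: L = 12/sqrt(144*u^2 + 36*v^2 + 1), M = 0, N = 6/sqrt(144*u^2 + 36*v^2 + 1).
Assemble K = (LN − M²)/(EG − F²) = 72/(20736*u^4 + 10368*u^2*v^2 + 288*u^2 + 1296*v^4 + 72*v^2 + 1). At (u, v) = (3, 2): K = 72/2076481.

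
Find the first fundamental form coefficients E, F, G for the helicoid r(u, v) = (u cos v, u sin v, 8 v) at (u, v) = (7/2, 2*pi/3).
E = 1;  F = 0;  G = 305/4

Partials: r_u = (cos(v), sin(v), 0), r_v = (-u*sin(v), u*cos(v), 8). As functions of (u, v):
  E = r_u · r_u = 1,
  F = r_u · r_v = 0,
  G = r_v · r_v = u^2 + 64.
Evaluating at (u, v) = (7/2, 2*pi/3): E = 1, F = 0, G = 305/4.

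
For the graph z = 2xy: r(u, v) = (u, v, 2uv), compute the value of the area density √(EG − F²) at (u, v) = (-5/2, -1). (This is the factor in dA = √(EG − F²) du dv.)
√(EG − F²)|_{(-5/2, -1)} = sqrt(30)

E = 4*v^2 + 1, F = 4*u*v, G = 4*u^2 + 1, so EG − F² = 4*u^2 + 4*v^2 + 1. Taking the positive square root: √(EG − F²) = sqrt(4*u^2 + 4*v^2 + 1). At (u, v) = (-5/2, -1): sqrt(30).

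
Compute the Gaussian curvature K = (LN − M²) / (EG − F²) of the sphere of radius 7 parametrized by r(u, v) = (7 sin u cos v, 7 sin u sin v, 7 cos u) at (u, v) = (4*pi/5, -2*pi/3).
K = 1/49

Coefficients of the first fundamental form: E = 49, F = 0, G = 49*sin(u)^2.
Coefficients of the second fundamental form: L = -7*sin(u)/Abs(sin(u)), M = 0, N = -7*sin(u)^3/Abs(sin(u)).
Assemble K = (LN − M²)/(EG − F²) = 1/49. At (u, v) = (4*pi/5, -2*pi/3): K = 1/49.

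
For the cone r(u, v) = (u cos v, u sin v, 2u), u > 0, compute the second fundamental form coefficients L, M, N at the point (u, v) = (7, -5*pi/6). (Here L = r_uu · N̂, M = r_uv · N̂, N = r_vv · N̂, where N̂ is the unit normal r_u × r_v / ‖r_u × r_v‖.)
L = 0;  M = 0;  N = 14*sqrt(5)/5

Compute the unit normal N̂(u, v) = (-2*sqrt(5)*u*cos(v)/(5*Abs(u)), -2*sqrt(5)*u*sin(v)/(5*Abs(u)), sqrt(5)*u/(5*Abs(u))), and the second partials r_uu, r_uv, r_vv. Take dot products:
  L(u, v) = r_uu · N̂ = 0,
  M(u, v) = r_uv · N̂ = 0,
  N(u, v) = r_vv · N̂ = 2*sqrt(5)*u^2/(5*Abs(u)).
Evaluating at (u, v) = (7, -5*pi/6):
  L = 0, M = 0, N = 14*sqrt(5)/5.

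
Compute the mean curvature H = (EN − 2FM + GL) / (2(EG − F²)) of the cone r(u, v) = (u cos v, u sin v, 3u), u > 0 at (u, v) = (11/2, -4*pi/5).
H = 3*sqrt(10)/110

With E = 10, F = 0, G = u^2, L = 0, M = 0, N = 3*sqrt(10)*u^2/(10*Abs(u)), assemble
  H = (EN − 2FM + GL) / (2(EG − F²)) = 3*sqrt(10)/(20*Abs(u)).
At (u, v) = (11/2, -4*pi/5): H = 3*sqrt(10)/110.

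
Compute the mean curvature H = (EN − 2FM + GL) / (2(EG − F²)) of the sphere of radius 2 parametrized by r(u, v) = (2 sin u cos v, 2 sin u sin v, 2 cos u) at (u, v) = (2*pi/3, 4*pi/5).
H = -1/2

With E = 4, F = 0, G = 4*sin(u)^2, L = -2*sin(u)/Abs(sin(u)), M = 0, N = -2*sin(u)^3/Abs(sin(u)), assemble
  H = (EN − 2FM + GL) / (2(EG − F²)) = -sin(u)/(2*Abs(sin(u))).
At (u, v) = (2*pi/3, 4*pi/5): H = -1/2.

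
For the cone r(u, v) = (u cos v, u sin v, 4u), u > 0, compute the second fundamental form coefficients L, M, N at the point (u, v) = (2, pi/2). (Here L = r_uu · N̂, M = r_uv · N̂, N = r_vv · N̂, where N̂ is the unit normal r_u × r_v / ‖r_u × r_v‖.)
L = 0;  M = 0;  N = 8*sqrt(17)/17

Compute the unit normal N̂(u, v) = (-4*sqrt(17)*u*cos(v)/(17*Abs(u)), -4*sqrt(17)*u*sin(v)/(17*Abs(u)), sqrt(17)*u/(17*Abs(u))), and the second partials r_uu, r_uv, r_vv. Take dot products:
  L(u, v) = r_uu · N̂ = 0,
  M(u, v) = r_uv · N̂ = 0,
  N(u, v) = r_vv · N̂ = 4*sqrt(17)*u^2/(17*Abs(u)).
Evaluating at (u, v) = (2, pi/2):
  L = 0, M = 0, N = 8*sqrt(17)/17.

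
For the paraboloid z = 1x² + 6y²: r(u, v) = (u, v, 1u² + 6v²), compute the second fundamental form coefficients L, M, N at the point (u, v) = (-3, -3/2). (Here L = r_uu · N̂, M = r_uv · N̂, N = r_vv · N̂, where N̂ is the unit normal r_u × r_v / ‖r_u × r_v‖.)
L = 2/19;  M = 0;  N = 12/19

Compute the unit normal N̂(u, v) = (-2*u/sqrt(4*u^2 + 144*v^2 + 1), -12*v/sqrt(4*u^2 + 144*v^2 + 1), 1/sqrt(4*u^2 + 144*v^2 + 1)), and the second partials r_uu, r_uv, r_vv. Take dot products:
  L(u, v) = r_uu · N̂ = 2/sqrt(4*u^2 + 144*v^2 + 1),
  M(u, v) = r_uv · N̂ = 0,
  N(u, v) = r_vv · N̂ = 12/sqrt(4*u^2 + 144*v^2 + 1).
Evaluating at (u, v) = (-3, -3/2):
  L = 2/19, M = 0, N = 12/19.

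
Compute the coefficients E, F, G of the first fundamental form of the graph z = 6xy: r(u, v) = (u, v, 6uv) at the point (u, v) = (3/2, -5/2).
E = 226;  F = -135;  G = 82

Partials: r_u = (1, 0, 6*v), r_v = (0, 1, 6*u). As functions of (u, v):
  E = r_u · r_u = 36*v^2 + 1,
  F = r_u · r_v = 36*u*v,
  G = r_v · r_v = 36*u^2 + 1.
Evaluating at (u, v) = (3/2, -5/2): E = 226, F = -135, G = 82.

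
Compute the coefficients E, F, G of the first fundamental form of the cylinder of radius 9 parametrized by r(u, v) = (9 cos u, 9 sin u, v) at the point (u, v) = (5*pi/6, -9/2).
E = 81;  F = 0;  G = 1

Partials: r_u = (-9*sin(u), 9*cos(u), 0), r_v = (0, 0, 1). As functions of (u, v):
  E = r_u · r_u = 81,
  F = r_u · r_v = 0,
  G = r_v · r_v = 1.
Evaluating at (u, v) = (5*pi/6, -9/2): E = 81, F = 0, G = 1.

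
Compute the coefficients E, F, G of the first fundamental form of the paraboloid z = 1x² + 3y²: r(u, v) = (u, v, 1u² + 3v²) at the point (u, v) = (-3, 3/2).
E = 37;  F = -54;  G = 82

Partials: r_u = (1, 0, 2*u), r_v = (0, 1, 6*v). As functions of (u, v):
  E = r_u · r_u = 4*u^2 + 1,
  F = r_u · r_v = 12*u*v,
  G = r_v · r_v = 36*v^2 + 1.
Evaluating at (u, v) = (-3, 3/2): E = 37, F = -54, G = 82.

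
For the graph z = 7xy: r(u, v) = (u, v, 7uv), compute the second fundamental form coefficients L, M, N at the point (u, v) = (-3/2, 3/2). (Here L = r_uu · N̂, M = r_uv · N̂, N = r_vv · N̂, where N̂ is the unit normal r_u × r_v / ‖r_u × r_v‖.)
L = 0;  M = 7*sqrt(886)/443;  N = 0

Compute the unit normal N̂(u, v) = (-7*v/sqrt(49*u^2 + 49*v^2 + 1), -7*u/sqrt(49*u^2 + 49*v^2 + 1), 1/sqrt(49*u^2 + 49*v^2 + 1)), and the second partials r_uu, r_uv, r_vv. Take dot products:
  L(u, v) = r_uu · N̂ = 0,
  M(u, v) = r_uv · N̂ = 7/sqrt(49*u^2 + 49*v^2 + 1),
  N(u, v) = r_vv · N̂ = 0.
Evaluating at (u, v) = (-3/2, 3/2):
  L = 0, M = 7*sqrt(886)/443, N = 0.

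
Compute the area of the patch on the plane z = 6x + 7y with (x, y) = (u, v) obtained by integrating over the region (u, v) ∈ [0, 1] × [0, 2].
Area = 2*sqrt(86)

Area = ∫∫ √(EG − F²) du dv with √(EG − F²) = sqrt(86). Integrating over [0, 1] × [0, 2] gives 2*sqrt(86).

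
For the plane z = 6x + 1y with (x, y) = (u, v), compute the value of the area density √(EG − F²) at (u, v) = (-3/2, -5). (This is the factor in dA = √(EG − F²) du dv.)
√(EG − F²)|_{(-3/2, -5)} = sqrt(38)

E = 37, F = 6, G = 2, so EG − F² = 38. Taking the positive square root: √(EG − F²) = sqrt(38). At (u, v) = (-3/2, -5): sqrt(38).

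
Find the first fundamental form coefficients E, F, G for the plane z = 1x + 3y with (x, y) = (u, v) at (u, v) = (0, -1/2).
E = 2;  F = 3;  G = 10

Partials: r_u = (1, 0, 1), r_v = (0, 1, 3). As functions of (u, v):
  E = r_u · r_u = 2,
  F = r_u · r_v = 3,
  G = r_v · r_v = 10.
Evaluating at (u, v) = (0, -1/2): E = 2, F = 3, G = 10.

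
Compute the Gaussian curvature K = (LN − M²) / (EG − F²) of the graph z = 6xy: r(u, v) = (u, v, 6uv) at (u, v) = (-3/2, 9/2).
K = -36/657721

Coefficients of the first fundamental form: E = 36*v^2 + 1, F = 36*u*v, G = 36*u^2 + 1.
Coefficients of the second fundamental form: L = 0, M = 6/sqrt(36*u^2 + 36*v^2 + 1), N = 0.
Assemble K = (LN − M²)/(EG − F²) = -36/(1296*u^4 + 2592*u^2*v^2 + 72*u^2 + 1296*v^4 + 72*v^2 + 1). At (u, v) = (-3/2, 9/2): K = -36/657721.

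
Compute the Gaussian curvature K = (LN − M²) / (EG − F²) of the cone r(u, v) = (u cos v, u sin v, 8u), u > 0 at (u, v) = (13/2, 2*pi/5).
K = 0

Coefficients of the first fundamental form: E = 65, F = 0, G = u^2.
Coefficients of the second fundamental form: L = 0, M = 0, N = 8*sqrt(65)*u^2/(65*Abs(u)).
Assemble K = (LN − M²)/(EG − F²) = 0. At (u, v) = (13/2, 2*pi/5): K = 0.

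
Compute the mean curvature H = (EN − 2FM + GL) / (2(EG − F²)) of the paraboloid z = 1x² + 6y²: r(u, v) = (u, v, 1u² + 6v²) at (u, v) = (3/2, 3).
H = 1357*sqrt(1306)/1705636

With E = 4*u^2 + 1, F = 24*u*v, G = 144*v^2 + 1, L = 2/sqrt(4*u^2 + 144*v^2 + 1), M = 0, N = 12/sqrt(4*u^2 + 144*v^2 + 1), assemble
  H = (EN − 2FM + GL) / (2(EG − F²)) = (24*u^2 + 144*v^2 + 7)/(4*u^2 + 144*v^2 + 1)^(3/2).
At (u, v) = (3/2, 3): H = 1357*sqrt(1306)/1705636.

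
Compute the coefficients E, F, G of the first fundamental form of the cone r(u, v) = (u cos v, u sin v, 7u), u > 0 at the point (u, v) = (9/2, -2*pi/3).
E = 50;  F = 0;  G = 81/4

Partials: r_u = (cos(v), sin(v), 7), r_v = (-u*sin(v), u*cos(v), 0). As functions of (u, v):
  E = r_u · r_u = 50,
  F = r_u · r_v = 0,
  G = r_v · r_v = u^2.
Evaluating at (u, v) = (9/2, -2*pi/3): E = 50, F = 0, G = 81/4.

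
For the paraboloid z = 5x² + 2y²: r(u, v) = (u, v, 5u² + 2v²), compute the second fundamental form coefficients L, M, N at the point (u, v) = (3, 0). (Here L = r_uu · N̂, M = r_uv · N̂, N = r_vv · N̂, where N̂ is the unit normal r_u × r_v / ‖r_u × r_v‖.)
L = 10*sqrt(901)/901;  M = 0;  N = 4*sqrt(901)/901

Compute the unit normal N̂(u, v) = (-10*u/sqrt(100*u^2 + 16*v^2 + 1), -4*v/sqrt(100*u^2 + 16*v^2 + 1), 1/sqrt(100*u^2 + 16*v^2 + 1)), and the second partials r_uu, r_uv, r_vv. Take dot products:
  L(u, v) = r_uu · N̂ = 10/sqrt(100*u^2 + 16*v^2 + 1),
  M(u, v) = r_uv · N̂ = 0,
  N(u, v) = r_vv · N̂ = 4/sqrt(100*u^2 + 16*v^2 + 1).
Evaluating at (u, v) = (3, 0):
  L = 10*sqrt(901)/901, M = 0, N = 4*sqrt(901)/901.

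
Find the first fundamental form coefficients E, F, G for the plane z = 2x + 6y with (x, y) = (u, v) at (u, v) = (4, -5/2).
E = 5;  F = 12;  G = 37

Partials: r_u = (1, 0, 2), r_v = (0, 1, 6). As functions of (u, v):
  E = r_u · r_u = 5,
  F = r_u · r_v = 12,
  G = r_v · r_v = 37.
Evaluating at (u, v) = (4, -5/2): E = 5, F = 12, G = 37.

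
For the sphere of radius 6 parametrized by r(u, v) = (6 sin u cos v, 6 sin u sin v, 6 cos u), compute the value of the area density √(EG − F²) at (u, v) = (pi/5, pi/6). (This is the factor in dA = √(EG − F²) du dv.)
√(EG − F²)|_{(pi/5, pi/6)} = 9*sqrt(10 - 2*sqrt(5))

E = 36, F = 0, G = 36*sin(u)^2, so EG − F² = 1296*sin(u)^2. Taking the positive square root: √(EG − F²) = 36*Abs(sin(u)). At (u, v) = (pi/5, pi/6): 9*sqrt(10 - 2*sqrt(5)).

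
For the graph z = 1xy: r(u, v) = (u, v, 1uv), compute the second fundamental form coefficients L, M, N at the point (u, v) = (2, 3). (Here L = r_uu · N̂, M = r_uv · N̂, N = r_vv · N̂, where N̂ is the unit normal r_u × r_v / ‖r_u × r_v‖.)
L = 0;  M = sqrt(14)/14;  N = 0

Compute the unit normal N̂(u, v) = (-v/sqrt(u^2 + v^2 + 1), -u/sqrt(u^2 + v^2 + 1), 1/sqrt(u^2 + v^2 + 1)), and the second partials r_uu, r_uv, r_vv. Take dot products:
  L(u, v) = r_uu · N̂ = 0,
  M(u, v) = r_uv · N̂ = 1/sqrt(u^2 + v^2 + 1),
  N(u, v) = r_vv · N̂ = 0.
Evaluating at (u, v) = (2, 3):
  L = 0, M = sqrt(14)/14, N = 0.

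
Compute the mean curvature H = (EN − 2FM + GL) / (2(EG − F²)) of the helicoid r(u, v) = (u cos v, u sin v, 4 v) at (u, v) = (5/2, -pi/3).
H = 0

With E = 1, F = 0, G = u^2 + 16, L = 0, M = -4/sqrt(u^2 + 16), N = 0, assemble
  H = (EN − 2FM + GL) / (2(EG − F²)) = 0.
At (u, v) = (5/2, -pi/3): H = 0.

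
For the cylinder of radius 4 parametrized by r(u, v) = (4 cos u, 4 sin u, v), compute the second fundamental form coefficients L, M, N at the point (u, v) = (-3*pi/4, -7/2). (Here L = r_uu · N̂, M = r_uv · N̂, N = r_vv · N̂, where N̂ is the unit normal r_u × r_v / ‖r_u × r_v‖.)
L = -4;  M = 0;  N = 0

Compute the unit normal N̂(u, v) = (cos(u), sin(u), 0), and the second partials r_uu, r_uv, r_vv. Take dot products:
  L(u, v) = r_uu · N̂ = -4,
  M(u, v) = r_uv · N̂ = 0,
  N(u, v) = r_vv · N̂ = 0.
Evaluating at (u, v) = (-3*pi/4, -7/2):
  L = -4, M = 0, N = 0.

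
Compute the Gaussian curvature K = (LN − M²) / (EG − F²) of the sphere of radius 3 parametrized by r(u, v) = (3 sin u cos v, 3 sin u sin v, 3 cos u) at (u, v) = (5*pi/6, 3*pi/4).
K = 1/9

Coefficients of the first fundamental form: E = 9, F = 0, G = 9*sin(u)^2.
Coefficients of the second fundamental form: L = -3*sin(u)/Abs(sin(u)), M = 0, N = -3*sin(u)^3/Abs(sin(u)).
Assemble K = (LN − M²)/(EG − F²) = 1/9. At (u, v) = (5*pi/6, 3*pi/4): K = 1/9.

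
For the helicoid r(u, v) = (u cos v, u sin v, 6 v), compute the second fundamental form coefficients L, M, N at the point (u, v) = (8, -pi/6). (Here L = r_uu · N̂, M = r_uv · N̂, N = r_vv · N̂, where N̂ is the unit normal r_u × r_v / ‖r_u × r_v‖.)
L = 0;  M = -3/5;  N = 0

Compute the unit normal N̂(u, v) = (6*sin(v)/sqrt(u^2 + 36), -6*cos(v)/sqrt(u^2 + 36), u/sqrt(u^2 + 36)), and the second partials r_uu, r_uv, r_vv. Take dot products:
  L(u, v) = r_uu · N̂ = 0,
  M(u, v) = r_uv · N̂ = -6/sqrt(u^2 + 36),
  N(u, v) = r_vv · N̂ = 0.
Evaluating at (u, v) = (8, -pi/6):
  L = 0, M = -3/5, N = 0.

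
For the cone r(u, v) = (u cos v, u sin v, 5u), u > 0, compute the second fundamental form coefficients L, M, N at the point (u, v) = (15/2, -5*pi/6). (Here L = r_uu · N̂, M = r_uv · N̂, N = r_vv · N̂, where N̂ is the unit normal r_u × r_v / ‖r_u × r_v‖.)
L = 0;  M = 0;  N = 75*sqrt(26)/52

Compute the unit normal N̂(u, v) = (-5*sqrt(26)*u*cos(v)/(26*Abs(u)), -5*sqrt(26)*u*sin(v)/(26*Abs(u)), sqrt(26)*u/(26*Abs(u))), and the second partials r_uu, r_uv, r_vv. Take dot products:
  L(u, v) = r_uu · N̂ = 0,
  M(u, v) = r_uv · N̂ = 0,
  N(u, v) = r_vv · N̂ = 5*sqrt(26)*u^2/(26*Abs(u)).
Evaluating at (u, v) = (15/2, -5*pi/6):
  L = 0, M = 0, N = 75*sqrt(26)/52.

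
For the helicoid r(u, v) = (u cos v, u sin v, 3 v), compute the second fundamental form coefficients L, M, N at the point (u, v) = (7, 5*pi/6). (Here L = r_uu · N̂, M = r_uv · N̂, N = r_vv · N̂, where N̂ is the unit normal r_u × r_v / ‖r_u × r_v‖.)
L = 0;  M = -3*sqrt(58)/58;  N = 0

Compute the unit normal N̂(u, v) = (3*sin(v)/sqrt(u^2 + 9), -3*cos(v)/sqrt(u^2 + 9), u/sqrt(u^2 + 9)), and the second partials r_uu, r_uv, r_vv. Take dot products:
  L(u, v) = r_uu · N̂ = 0,
  M(u, v) = r_uv · N̂ = -3/sqrt(u^2 + 9),
  N(u, v) = r_vv · N̂ = 0.
Evaluating at (u, v) = (7, 5*pi/6):
  L = 0, M = -3*sqrt(58)/58, N = 0.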